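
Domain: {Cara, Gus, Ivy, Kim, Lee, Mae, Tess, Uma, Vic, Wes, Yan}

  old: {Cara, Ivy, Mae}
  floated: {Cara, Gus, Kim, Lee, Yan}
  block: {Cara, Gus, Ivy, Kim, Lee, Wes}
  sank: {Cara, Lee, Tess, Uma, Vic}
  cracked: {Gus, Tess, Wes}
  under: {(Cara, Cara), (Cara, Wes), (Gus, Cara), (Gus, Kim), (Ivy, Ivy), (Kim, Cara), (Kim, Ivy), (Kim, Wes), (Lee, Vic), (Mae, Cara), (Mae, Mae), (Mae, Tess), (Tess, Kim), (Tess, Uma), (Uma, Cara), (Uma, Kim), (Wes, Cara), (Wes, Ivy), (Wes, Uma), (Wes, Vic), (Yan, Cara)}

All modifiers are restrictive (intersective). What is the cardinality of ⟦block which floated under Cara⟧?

3

⟦which floated⟧ = ⟦floated⟧ = {Cara, Gus, Kim, Lee, Yan}
⟦under Cara⟧ = {x : ⟨x, Cara⟩ ∈ ⟦under⟧} = {Cara, Gus, Kim, Mae, Uma, Wes, Yan}
⟦block⟧ = {Cara, Gus, Ivy, Kim, Lee, Wes}
… ∩ ⟦which floated⟧ = {Cara, Gus, Ivy, Kim, Lee, Wes} ∩ {Cara, Gus, Kim, Lee, Yan} = {Cara, Gus, Kim, Lee}
… ∩ ⟦under Cara⟧ = {Cara, Gus, Kim, Lee} ∩ {Cara, Gus, Kim, Mae, Uma, Wes, Yan} = {Cara, Gus, Kim}
⟦block which floated under Cara⟧ = {Cara, Gus, Kim}, so the cardinality is 3.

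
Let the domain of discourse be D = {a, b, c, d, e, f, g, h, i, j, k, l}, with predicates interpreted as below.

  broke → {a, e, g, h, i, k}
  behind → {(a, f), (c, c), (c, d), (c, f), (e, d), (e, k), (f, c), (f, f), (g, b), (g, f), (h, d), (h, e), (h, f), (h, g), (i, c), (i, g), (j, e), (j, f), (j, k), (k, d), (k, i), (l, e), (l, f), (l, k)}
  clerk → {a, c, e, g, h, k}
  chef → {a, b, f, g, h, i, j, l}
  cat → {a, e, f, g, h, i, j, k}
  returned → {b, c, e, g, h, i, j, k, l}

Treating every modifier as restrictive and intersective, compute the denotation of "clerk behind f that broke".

{a, g, h}

⟦behind f⟧ = {x : ⟨x, f⟩ ∈ ⟦behind⟧} = {a, c, f, g, h, j, l}
⟦that broke⟧ = ⟦broke⟧ = {a, e, g, h, i, k}
⟦clerk⟧ = {a, c, e, g, h, k}
… ∩ ⟦behind f⟧ = {a, c, e, g, h, k} ∩ {a, c, f, g, h, j, l} = {a, c, g, h}
… ∩ ⟦that broke⟧ = {a, c, g, h} ∩ {a, e, g, h, i, k} = {a, g, h}
So ⟦clerk behind f that broke⟧ = {a, g, h}.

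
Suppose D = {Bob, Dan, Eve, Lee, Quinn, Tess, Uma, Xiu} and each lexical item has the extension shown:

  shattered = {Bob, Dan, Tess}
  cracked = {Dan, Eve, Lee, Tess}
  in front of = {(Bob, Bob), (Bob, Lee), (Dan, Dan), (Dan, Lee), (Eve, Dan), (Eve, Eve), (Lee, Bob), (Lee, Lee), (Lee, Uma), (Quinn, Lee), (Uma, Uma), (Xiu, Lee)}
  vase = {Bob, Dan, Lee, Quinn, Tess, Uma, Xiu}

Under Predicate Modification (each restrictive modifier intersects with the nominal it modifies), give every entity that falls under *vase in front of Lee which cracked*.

⟦in front of Lee⟧ = {x : ⟨x, Lee⟩ ∈ ⟦in front of⟧} = {Bob, Dan, Lee, Quinn, Xiu}
⟦which cracked⟧ = ⟦cracked⟧ = {Dan, Eve, Lee, Tess}
⟦vase⟧ = {Bob, Dan, Lee, Quinn, Tess, Uma, Xiu}
… ∩ ⟦in front of Lee⟧ = {Bob, Dan, Lee, Quinn, Tess, Uma, Xiu} ∩ {Bob, Dan, Lee, Quinn, Xiu} = {Bob, Dan, Lee, Quinn, Xiu}
… ∩ ⟦which cracked⟧ = {Bob, Dan, Lee, Quinn, Xiu} ∩ {Dan, Eve, Lee, Tess} = {Dan, Lee}
So ⟦vase in front of Lee which cracked⟧ = {Dan, Lee}.

{Dan, Lee}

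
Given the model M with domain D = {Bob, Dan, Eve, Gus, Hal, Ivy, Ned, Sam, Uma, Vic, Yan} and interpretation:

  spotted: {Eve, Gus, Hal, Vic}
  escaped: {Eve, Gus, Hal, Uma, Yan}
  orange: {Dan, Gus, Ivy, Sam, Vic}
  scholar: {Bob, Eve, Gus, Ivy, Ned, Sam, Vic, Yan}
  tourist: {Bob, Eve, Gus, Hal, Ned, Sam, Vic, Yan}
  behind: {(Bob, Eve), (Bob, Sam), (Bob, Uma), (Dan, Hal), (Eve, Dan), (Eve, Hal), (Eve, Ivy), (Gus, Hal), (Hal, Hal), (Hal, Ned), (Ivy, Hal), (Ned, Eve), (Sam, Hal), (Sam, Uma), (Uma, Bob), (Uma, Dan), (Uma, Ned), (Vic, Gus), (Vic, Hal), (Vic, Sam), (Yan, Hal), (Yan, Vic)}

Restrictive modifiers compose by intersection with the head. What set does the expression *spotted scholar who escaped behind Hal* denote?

⟦who escaped⟧ = ⟦escaped⟧ = {Eve, Gus, Hal, Uma, Yan}
⟦behind Hal⟧ = {x : ⟨x, Hal⟩ ∈ ⟦behind⟧} = {Dan, Eve, Gus, Hal, Ivy, Sam, Vic, Yan}
⟦scholar⟧ = {Bob, Eve, Gus, Ivy, Ned, Sam, Vic, Yan}
… ∩ ⟦who escaped⟧ = {Bob, Eve, Gus, Ivy, Ned, Sam, Vic, Yan} ∩ {Eve, Gus, Hal, Uma, Yan} = {Eve, Gus, Yan}
… ∩ ⟦behind Hal⟧ = {Eve, Gus, Yan} ∩ {Dan, Eve, Gus, Hal, Ivy, Sam, Vic, Yan} = {Eve, Gus, Yan}
… ∩ ⟦spotted⟧ = {Eve, Gus, Yan} ∩ {Eve, Gus, Hal, Vic} = {Eve, Gus}
So ⟦spotted scholar who escaped behind Hal⟧ = {Eve, Gus}.

{Eve, Gus}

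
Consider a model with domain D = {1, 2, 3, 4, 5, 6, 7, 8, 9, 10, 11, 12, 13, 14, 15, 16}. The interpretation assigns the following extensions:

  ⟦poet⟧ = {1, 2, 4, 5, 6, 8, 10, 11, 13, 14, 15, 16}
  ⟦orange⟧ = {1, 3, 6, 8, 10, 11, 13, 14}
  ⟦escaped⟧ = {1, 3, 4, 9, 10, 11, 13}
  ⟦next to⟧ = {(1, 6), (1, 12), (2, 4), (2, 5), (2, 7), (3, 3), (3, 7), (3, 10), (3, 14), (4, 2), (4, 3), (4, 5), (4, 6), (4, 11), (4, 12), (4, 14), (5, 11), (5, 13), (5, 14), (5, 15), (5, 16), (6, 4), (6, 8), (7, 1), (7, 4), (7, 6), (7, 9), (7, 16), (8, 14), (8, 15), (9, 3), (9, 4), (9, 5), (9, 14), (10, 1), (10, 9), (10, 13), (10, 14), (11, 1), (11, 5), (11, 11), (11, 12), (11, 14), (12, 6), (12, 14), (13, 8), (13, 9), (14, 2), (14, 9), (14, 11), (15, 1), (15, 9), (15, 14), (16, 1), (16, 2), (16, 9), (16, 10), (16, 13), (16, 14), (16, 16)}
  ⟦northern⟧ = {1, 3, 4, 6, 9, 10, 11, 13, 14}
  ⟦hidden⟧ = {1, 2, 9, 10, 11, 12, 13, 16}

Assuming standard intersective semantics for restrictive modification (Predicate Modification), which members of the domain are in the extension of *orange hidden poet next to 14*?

{10, 11}

⟦next to 14⟧ = {x : ⟨x, 14⟩ ∈ ⟦next to⟧} = {3, 4, 5, 8, 9, 10, 11, 12, 15, 16}
⟦poet⟧ = {1, 2, 4, 5, 6, 8, 10, 11, 13, 14, 15, 16}
… ∩ ⟦next to 14⟧ = {1, 2, 4, 5, 6, 8, 10, 11, 13, 14, 15, 16} ∩ {3, 4, 5, 8, 9, 10, 11, 12, 15, 16} = {4, 5, 8, 10, 11, 15, 16}
… ∩ ⟦orange⟧ = {4, 5, 8, 10, 11, 15, 16} ∩ {1, 3, 6, 8, 10, 11, 13, 14} = {8, 10, 11}
… ∩ ⟦hidden⟧ = {8, 10, 11} ∩ {1, 2, 9, 10, 11, 12, 13, 16} = {10, 11}
So ⟦orange hidden poet next to 14⟧ = {10, 11}.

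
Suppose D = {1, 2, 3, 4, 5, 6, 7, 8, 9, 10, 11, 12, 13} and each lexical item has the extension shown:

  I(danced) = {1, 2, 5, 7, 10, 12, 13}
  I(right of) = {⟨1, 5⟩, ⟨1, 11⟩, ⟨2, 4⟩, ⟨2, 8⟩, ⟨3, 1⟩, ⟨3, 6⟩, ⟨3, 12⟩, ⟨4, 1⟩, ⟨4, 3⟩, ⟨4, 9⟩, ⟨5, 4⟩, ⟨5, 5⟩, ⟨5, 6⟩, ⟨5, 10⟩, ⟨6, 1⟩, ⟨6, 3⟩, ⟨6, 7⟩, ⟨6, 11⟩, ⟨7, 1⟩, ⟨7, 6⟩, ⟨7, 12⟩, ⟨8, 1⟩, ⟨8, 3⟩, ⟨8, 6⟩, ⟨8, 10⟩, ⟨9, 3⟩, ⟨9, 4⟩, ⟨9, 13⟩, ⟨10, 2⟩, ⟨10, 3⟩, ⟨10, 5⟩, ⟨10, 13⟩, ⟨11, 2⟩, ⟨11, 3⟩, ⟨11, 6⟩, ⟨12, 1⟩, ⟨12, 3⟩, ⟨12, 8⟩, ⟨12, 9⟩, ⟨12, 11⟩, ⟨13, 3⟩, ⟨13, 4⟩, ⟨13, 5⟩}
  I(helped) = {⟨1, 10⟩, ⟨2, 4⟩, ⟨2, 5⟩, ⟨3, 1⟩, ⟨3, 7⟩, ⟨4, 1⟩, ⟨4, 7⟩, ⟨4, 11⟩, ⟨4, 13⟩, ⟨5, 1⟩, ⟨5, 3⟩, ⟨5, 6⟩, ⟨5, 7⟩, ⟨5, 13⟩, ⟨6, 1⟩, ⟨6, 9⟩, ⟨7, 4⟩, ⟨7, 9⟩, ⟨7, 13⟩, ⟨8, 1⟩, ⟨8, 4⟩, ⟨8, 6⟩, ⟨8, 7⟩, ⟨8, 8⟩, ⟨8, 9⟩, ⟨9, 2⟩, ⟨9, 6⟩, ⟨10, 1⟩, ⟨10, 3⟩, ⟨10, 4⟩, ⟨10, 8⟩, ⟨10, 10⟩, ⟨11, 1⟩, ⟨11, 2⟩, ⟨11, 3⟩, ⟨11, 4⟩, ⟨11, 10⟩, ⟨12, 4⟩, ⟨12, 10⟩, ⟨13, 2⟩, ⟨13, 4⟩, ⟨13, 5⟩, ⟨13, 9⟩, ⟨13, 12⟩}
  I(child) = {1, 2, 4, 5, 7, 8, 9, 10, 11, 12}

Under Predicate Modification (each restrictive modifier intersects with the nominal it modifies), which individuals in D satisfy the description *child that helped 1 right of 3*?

⟦that helped 1⟧ = {x : ⟨x, 1⟩ ∈ ⟦helped⟧} = {3, 4, 5, 6, 8, 10, 11}
⟦right of 3⟧ = {x : ⟨x, 3⟩ ∈ ⟦right of⟧} = {4, 6, 8, 9, 10, 11, 12, 13}
⟦child⟧ = {1, 2, 4, 5, 7, 8, 9, 10, 11, 12}
… ∩ ⟦that helped 1⟧ = {1, 2, 4, 5, 7, 8, 9, 10, 11, 12} ∩ {3, 4, 5, 6, 8, 10, 11} = {4, 5, 8, 10, 11}
… ∩ ⟦right of 3⟧ = {4, 5, 8, 10, 11} ∩ {4, 6, 8, 9, 10, 11, 12, 13} = {4, 8, 10, 11}
So ⟦child that helped 1 right of 3⟧ = {4, 8, 10, 11}.

{4, 8, 10, 11}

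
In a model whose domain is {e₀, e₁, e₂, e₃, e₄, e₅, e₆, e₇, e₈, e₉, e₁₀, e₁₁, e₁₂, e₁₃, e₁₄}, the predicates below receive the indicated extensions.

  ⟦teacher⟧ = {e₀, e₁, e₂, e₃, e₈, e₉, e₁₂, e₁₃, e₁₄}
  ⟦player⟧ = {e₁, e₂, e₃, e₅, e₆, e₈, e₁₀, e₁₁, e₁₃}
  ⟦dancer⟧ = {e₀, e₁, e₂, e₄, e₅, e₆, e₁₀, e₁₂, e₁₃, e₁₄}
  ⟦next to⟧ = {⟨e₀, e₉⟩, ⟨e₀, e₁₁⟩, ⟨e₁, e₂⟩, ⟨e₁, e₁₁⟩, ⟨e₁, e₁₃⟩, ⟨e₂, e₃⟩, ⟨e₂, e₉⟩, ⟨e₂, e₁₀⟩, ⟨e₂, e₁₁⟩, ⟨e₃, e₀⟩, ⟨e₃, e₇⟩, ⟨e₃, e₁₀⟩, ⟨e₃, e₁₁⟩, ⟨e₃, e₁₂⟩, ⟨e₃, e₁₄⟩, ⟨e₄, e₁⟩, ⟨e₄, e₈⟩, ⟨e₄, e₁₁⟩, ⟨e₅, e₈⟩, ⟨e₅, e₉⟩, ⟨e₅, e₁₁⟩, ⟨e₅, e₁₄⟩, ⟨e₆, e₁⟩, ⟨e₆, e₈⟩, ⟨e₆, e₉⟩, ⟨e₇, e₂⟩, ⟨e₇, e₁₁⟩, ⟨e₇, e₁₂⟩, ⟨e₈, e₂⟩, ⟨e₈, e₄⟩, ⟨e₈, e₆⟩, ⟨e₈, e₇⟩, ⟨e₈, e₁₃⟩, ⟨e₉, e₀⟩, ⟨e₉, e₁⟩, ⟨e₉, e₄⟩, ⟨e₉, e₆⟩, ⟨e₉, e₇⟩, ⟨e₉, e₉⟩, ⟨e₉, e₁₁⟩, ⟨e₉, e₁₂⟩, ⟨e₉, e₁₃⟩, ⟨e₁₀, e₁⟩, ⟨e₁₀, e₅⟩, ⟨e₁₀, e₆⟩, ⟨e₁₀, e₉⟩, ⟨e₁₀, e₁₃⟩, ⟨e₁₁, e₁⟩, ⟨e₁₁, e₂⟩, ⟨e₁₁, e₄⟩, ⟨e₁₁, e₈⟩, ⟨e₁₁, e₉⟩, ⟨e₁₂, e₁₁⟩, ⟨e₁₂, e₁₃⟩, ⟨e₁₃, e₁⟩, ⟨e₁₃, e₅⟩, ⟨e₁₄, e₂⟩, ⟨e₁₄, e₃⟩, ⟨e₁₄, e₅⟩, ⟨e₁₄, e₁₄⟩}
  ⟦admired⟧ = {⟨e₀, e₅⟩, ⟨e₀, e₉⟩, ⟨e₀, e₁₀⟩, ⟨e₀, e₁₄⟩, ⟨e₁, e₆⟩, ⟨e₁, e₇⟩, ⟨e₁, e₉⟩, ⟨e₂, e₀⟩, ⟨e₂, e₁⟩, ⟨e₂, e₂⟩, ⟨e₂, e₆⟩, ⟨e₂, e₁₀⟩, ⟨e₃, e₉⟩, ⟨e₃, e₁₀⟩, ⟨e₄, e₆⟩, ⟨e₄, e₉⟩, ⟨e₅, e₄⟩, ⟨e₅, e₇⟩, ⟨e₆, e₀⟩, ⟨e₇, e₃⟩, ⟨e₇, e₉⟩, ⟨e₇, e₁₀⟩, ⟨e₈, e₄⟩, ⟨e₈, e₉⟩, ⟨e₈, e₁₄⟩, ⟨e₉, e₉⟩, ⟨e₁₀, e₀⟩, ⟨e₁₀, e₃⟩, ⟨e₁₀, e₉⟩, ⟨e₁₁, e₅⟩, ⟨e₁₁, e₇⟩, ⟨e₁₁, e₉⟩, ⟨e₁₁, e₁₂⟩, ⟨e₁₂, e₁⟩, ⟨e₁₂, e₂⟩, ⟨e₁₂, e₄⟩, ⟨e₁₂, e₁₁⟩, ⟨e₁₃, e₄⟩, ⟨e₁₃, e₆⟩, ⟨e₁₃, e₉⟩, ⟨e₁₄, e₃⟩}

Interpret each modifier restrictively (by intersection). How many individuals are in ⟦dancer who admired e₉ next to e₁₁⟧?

3

⟦who admired e₉⟧ = {x : ⟨x, e₉⟩ ∈ ⟦admired⟧} = {e₀, e₁, e₃, e₄, e₇, e₈, e₉, e₁₀, e₁₁, e₁₃}
⟦next to e₁₁⟧ = {x : ⟨x, e₁₁⟩ ∈ ⟦next to⟧} = {e₀, e₁, e₂, e₃, e₄, e₅, e₇, e₉, e₁₂}
⟦dancer⟧ = {e₀, e₁, e₂, e₄, e₅, e₆, e₁₀, e₁₂, e₁₃, e₁₄}
… ∩ ⟦who admired e₉⟧ = {e₀, e₁, e₂, e₄, e₅, e₆, e₁₀, e₁₂, e₁₃, e₁₄} ∩ {e₀, e₁, e₃, e₄, e₇, e₈, e₉, e₁₀, e₁₁, e₁₃} = {e₀, e₁, e₄, e₁₀, e₁₃}
… ∩ ⟦next to e₁₁⟧ = {e₀, e₁, e₄, e₁₀, e₁₃} ∩ {e₀, e₁, e₂, e₃, e₄, e₅, e₇, e₉, e₁₂} = {e₀, e₁, e₄}
⟦dancer who admired e₉ next to e₁₁⟧ = {e₀, e₁, e₄}, so the cardinality is 3.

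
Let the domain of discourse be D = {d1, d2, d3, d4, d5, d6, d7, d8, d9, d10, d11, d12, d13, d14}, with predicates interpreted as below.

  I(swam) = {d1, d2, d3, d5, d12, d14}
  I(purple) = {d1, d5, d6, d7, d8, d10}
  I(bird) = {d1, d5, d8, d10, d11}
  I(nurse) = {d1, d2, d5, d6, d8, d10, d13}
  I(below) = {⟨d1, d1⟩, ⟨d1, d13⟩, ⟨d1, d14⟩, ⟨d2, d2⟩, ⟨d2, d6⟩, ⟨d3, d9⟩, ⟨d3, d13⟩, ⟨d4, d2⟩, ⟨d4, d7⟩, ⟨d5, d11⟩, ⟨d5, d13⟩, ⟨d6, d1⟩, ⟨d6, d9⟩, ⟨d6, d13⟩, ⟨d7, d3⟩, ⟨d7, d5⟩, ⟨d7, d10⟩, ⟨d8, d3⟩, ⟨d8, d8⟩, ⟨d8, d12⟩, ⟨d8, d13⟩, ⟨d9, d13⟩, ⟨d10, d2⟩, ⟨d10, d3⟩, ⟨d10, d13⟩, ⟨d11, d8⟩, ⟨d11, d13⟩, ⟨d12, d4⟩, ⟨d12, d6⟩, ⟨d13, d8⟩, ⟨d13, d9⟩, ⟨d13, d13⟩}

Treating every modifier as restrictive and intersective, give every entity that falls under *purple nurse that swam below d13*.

{d1, d5}

⟦that swam⟧ = ⟦swam⟧ = {d1, d2, d3, d5, d12, d14}
⟦below d13⟧ = {x : ⟨x, d13⟩ ∈ ⟦below⟧} = {d1, d3, d5, d6, d8, d9, d10, d11, d13}
⟦nurse⟧ = {d1, d2, d5, d6, d8, d10, d13}
… ∩ ⟦that swam⟧ = {d1, d2, d5, d6, d8, d10, d13} ∩ {d1, d2, d3, d5, d12, d14} = {d1, d2, d5}
… ∩ ⟦below d13⟧ = {d1, d2, d5} ∩ {d1, d3, d5, d6, d8, d9, d10, d11, d13} = {d1, d5}
… ∩ ⟦purple⟧ = {d1, d5} ∩ {d1, d5, d6, d7, d8, d10} = {d1, d5}
So ⟦purple nurse that swam below d13⟧ = {d1, d5}.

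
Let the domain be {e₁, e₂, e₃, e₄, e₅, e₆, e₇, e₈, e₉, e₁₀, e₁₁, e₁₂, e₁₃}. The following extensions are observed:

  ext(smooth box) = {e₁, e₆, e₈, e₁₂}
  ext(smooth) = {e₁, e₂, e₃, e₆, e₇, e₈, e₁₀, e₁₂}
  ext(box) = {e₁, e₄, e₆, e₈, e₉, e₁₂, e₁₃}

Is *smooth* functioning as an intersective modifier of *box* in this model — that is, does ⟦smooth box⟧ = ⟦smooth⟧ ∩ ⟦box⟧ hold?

⟦smooth⟧ ∩ ⟦box⟧ = {e₁, e₂, e₃, e₆, e₇, e₈, e₁₀, e₁₂} ∩ {e₁, e₄, e₆, e₈, e₉, e₁₂, e₁₃} = {e₁, e₆, e₈, e₁₂}
Observed ⟦smooth box⟧ = {e₁, e₆, e₈, e₁₂}.
These coincide, so the modifier is intersective here.

yes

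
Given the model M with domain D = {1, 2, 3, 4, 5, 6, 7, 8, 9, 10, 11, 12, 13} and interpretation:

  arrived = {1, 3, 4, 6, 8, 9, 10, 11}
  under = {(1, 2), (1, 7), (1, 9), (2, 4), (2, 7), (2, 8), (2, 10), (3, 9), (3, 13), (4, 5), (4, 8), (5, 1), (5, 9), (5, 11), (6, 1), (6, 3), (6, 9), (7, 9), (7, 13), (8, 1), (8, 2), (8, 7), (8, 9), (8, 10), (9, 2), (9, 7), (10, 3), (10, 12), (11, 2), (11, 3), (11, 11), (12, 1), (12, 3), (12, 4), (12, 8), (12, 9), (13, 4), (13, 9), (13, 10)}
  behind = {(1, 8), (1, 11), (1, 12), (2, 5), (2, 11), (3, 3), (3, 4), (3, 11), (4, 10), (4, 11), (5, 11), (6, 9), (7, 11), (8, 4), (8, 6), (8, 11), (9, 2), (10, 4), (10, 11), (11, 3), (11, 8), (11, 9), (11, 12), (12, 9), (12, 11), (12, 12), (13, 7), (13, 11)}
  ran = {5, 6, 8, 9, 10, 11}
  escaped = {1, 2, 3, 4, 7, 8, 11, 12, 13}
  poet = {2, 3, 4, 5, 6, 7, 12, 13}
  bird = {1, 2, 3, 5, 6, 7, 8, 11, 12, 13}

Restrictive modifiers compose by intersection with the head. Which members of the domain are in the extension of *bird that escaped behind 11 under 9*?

⟦that escaped⟧ = ⟦escaped⟧ = {1, 2, 3, 4, 7, 8, 11, 12, 13}
⟦behind 11⟧ = {x : ⟨x, 11⟩ ∈ ⟦behind⟧} = {1, 2, 3, 4, 5, 7, 8, 10, 12, 13}
⟦under 9⟧ = {x : ⟨x, 9⟩ ∈ ⟦under⟧} = {1, 3, 5, 6, 7, 8, 12, 13}
⟦bird⟧ = {1, 2, 3, 5, 6, 7, 8, 11, 12, 13}
… ∩ ⟦that escaped⟧ = {1, 2, 3, 5, 6, 7, 8, 11, 12, 13} ∩ {1, 2, 3, 4, 7, 8, 11, 12, 13} = {1, 2, 3, 7, 8, 11, 12, 13}
… ∩ ⟦behind 11⟧ = {1, 2, 3, 7, 8, 11, 12, 13} ∩ {1, 2, 3, 4, 5, 7, 8, 10, 12, 13} = {1, 2, 3, 7, 8, 12, 13}
… ∩ ⟦under 9⟧ = {1, 2, 3, 7, 8, 12, 13} ∩ {1, 3, 5, 6, 7, 8, 12, 13} = {1, 3, 7, 8, 12, 13}
So ⟦bird that escaped behind 11 under 9⟧ = {1, 3, 7, 8, 12, 13}.

{1, 3, 7, 8, 12, 13}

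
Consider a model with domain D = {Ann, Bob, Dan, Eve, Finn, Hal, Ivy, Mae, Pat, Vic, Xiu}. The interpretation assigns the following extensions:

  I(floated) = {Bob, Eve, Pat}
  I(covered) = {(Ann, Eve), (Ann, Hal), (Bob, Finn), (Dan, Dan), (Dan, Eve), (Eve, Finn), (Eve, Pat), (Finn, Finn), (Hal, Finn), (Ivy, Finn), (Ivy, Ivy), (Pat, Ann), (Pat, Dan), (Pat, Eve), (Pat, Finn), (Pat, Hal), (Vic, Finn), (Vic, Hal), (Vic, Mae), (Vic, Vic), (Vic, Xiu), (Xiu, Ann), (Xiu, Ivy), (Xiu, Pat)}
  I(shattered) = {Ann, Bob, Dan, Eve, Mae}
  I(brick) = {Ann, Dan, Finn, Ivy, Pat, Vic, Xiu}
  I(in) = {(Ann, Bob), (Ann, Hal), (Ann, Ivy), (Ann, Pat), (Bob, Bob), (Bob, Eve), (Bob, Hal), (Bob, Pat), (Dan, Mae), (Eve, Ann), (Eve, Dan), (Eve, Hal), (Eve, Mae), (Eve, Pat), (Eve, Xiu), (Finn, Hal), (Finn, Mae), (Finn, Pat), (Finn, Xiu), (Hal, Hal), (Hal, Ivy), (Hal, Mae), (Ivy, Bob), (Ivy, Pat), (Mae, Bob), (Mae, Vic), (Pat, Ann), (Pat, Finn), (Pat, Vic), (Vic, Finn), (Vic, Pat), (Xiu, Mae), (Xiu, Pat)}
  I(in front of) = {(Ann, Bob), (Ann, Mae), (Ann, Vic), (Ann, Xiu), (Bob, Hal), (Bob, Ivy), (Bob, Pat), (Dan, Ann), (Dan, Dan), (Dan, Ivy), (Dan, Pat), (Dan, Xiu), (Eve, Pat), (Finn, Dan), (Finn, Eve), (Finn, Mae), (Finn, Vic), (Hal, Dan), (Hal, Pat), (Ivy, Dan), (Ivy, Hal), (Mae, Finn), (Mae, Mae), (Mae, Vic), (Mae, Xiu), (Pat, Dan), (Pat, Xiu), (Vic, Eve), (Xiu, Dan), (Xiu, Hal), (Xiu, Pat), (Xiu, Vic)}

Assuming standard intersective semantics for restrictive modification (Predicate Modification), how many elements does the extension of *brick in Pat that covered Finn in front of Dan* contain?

⟦in Pat⟧ = {x : ⟨x, Pat⟩ ∈ ⟦in⟧} = {Ann, Bob, Eve, Finn, Ivy, Vic, Xiu}
⟦that covered Finn⟧ = {x : ⟨x, Finn⟩ ∈ ⟦covered⟧} = {Bob, Eve, Finn, Hal, Ivy, Pat, Vic}
⟦in front of Dan⟧ = {x : ⟨x, Dan⟩ ∈ ⟦in front of⟧} = {Dan, Finn, Hal, Ivy, Pat, Xiu}
⟦brick⟧ = {Ann, Dan, Finn, Ivy, Pat, Vic, Xiu}
… ∩ ⟦in Pat⟧ = {Ann, Dan, Finn, Ivy, Pat, Vic, Xiu} ∩ {Ann, Bob, Eve, Finn, Ivy, Vic, Xiu} = {Ann, Finn, Ivy, Vic, Xiu}
… ∩ ⟦that covered Finn⟧ = {Ann, Finn, Ivy, Vic, Xiu} ∩ {Bob, Eve, Finn, Hal, Ivy, Pat, Vic} = {Finn, Ivy, Vic}
… ∩ ⟦in front of Dan⟧ = {Finn, Ivy, Vic} ∩ {Dan, Finn, Hal, Ivy, Pat, Xiu} = {Finn, Ivy}
⟦brick in Pat that covered Finn in front of Dan⟧ = {Finn, Ivy}, so the cardinality is 2.

2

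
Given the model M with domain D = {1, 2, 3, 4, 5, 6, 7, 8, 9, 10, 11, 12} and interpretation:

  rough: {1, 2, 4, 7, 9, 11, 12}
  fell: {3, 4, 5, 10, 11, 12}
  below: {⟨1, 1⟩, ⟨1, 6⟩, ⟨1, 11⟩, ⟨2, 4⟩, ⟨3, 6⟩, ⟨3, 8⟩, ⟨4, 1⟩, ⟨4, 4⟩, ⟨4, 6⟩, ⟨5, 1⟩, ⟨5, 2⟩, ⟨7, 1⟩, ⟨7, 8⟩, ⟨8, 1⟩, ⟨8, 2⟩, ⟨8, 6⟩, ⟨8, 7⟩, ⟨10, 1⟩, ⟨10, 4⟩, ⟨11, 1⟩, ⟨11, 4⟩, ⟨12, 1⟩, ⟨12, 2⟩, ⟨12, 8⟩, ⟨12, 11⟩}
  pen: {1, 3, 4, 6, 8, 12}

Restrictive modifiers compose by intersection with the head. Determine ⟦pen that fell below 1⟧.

{4, 12}

⟦that fell⟧ = ⟦fell⟧ = {3, 4, 5, 10, 11, 12}
⟦below 1⟧ = {x : ⟨x, 1⟩ ∈ ⟦below⟧} = {1, 4, 5, 7, 8, 10, 11, 12}
⟦pen⟧ = {1, 3, 4, 6, 8, 12}
… ∩ ⟦that fell⟧ = {1, 3, 4, 6, 8, 12} ∩ {3, 4, 5, 10, 11, 12} = {3, 4, 12}
… ∩ ⟦below 1⟧ = {3, 4, 12} ∩ {1, 4, 5, 7, 8, 10, 11, 12} = {4, 12}
So ⟦pen that fell below 1⟧ = {4, 12}.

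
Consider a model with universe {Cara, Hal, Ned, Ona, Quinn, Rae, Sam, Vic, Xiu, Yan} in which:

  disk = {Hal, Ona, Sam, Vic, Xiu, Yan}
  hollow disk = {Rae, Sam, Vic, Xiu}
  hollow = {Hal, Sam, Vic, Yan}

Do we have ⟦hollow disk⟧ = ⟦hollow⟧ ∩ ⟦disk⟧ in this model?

no

⟦hollow⟧ ∩ ⟦disk⟧ = {Hal, Sam, Vic, Yan} ∩ {Hal, Ona, Sam, Vic, Xiu, Yan} = {Hal, Sam, Vic, Yan}
Observed ⟦hollow disk⟧ = {Rae, Sam, Vic, Xiu}.
These differ, so the modifier is not intersective in this model.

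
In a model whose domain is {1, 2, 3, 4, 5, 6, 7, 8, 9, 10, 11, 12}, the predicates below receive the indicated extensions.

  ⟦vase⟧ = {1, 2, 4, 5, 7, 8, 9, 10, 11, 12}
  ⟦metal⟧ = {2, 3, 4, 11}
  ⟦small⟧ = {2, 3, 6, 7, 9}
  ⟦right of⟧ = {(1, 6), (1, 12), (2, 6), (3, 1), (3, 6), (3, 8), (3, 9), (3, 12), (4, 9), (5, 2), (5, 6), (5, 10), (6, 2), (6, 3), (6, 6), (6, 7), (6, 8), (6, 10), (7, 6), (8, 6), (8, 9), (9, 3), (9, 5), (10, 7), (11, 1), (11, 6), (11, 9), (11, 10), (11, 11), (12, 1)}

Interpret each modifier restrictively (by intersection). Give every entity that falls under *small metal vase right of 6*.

{2}

⟦right of 6⟧ = {x : ⟨x, 6⟩ ∈ ⟦right of⟧} = {1, 2, 3, 5, 6, 7, 8, 11}
⟦vase⟧ = {1, 2, 4, 5, 7, 8, 9, 10, 11, 12}
… ∩ ⟦right of 6⟧ = {1, 2, 4, 5, 7, 8, 9, 10, 11, 12} ∩ {1, 2, 3, 5, 6, 7, 8, 11} = {1, 2, 5, 7, 8, 11}
… ∩ ⟦small⟧ = {1, 2, 5, 7, 8, 11} ∩ {2, 3, 6, 7, 9} = {2, 7}
… ∩ ⟦metal⟧ = {2, 7} ∩ {2, 3, 4, 11} = {2}
So ⟦small metal vase right of 6⟧ = {2}.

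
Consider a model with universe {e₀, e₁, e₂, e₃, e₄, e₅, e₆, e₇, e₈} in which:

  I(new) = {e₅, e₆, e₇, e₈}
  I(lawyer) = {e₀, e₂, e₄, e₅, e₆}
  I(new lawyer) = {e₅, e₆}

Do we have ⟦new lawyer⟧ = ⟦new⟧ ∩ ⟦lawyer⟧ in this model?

yes

⟦new⟧ ∩ ⟦lawyer⟧ = {e₅, e₆, e₇, e₈} ∩ {e₀, e₂, e₄, e₅, e₆} = {e₅, e₆}
Observed ⟦new lawyer⟧ = {e₅, e₆}.
These coincide, so the modifier is intersective here.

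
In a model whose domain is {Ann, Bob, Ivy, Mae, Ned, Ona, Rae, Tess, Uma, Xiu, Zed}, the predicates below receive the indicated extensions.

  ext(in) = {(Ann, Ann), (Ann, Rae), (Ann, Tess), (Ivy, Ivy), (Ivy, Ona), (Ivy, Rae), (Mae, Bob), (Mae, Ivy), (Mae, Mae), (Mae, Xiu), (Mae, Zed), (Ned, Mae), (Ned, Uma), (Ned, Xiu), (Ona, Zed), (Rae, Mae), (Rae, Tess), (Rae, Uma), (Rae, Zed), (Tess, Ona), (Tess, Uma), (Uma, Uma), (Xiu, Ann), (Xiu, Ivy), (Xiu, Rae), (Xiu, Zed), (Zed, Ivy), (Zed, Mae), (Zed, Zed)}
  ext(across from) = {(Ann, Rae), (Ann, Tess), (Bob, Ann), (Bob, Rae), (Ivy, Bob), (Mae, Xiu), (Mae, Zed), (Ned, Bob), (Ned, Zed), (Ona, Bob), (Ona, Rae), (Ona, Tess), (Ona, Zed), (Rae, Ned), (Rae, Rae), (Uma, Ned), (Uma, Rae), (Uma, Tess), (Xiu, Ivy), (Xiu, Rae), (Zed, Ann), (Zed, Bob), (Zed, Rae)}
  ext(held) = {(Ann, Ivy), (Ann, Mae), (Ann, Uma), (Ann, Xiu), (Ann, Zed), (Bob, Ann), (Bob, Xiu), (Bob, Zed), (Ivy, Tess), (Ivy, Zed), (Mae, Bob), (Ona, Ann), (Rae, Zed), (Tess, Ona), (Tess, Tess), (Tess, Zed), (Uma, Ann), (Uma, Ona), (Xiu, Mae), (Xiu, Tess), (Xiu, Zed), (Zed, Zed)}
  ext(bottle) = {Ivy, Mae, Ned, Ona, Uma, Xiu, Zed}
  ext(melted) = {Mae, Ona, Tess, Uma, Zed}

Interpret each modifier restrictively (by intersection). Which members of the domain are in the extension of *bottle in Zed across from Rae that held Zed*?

⟦in Zed⟧ = {x : ⟨x, Zed⟩ ∈ ⟦in⟧} = {Mae, Ona, Rae, Xiu, Zed}
⟦across from Rae⟧ = {x : ⟨x, Rae⟩ ∈ ⟦across from⟧} = {Ann, Bob, Ona, Rae, Uma, Xiu, Zed}
⟦that held Zed⟧ = {x : ⟨x, Zed⟩ ∈ ⟦held⟧} = {Ann, Bob, Ivy, Rae, Tess, Xiu, Zed}
⟦bottle⟧ = {Ivy, Mae, Ned, Ona, Uma, Xiu, Zed}
… ∩ ⟦in Zed⟧ = {Ivy, Mae, Ned, Ona, Uma, Xiu, Zed} ∩ {Mae, Ona, Rae, Xiu, Zed} = {Mae, Ona, Xiu, Zed}
… ∩ ⟦across from Rae⟧ = {Mae, Ona, Xiu, Zed} ∩ {Ann, Bob, Ona, Rae, Uma, Xiu, Zed} = {Ona, Xiu, Zed}
… ∩ ⟦that held Zed⟧ = {Ona, Xiu, Zed} ∩ {Ann, Bob, Ivy, Rae, Tess, Xiu, Zed} = {Xiu, Zed}
So ⟦bottle in Zed across from Rae that held Zed⟧ = {Xiu, Zed}.

{Xiu, Zed}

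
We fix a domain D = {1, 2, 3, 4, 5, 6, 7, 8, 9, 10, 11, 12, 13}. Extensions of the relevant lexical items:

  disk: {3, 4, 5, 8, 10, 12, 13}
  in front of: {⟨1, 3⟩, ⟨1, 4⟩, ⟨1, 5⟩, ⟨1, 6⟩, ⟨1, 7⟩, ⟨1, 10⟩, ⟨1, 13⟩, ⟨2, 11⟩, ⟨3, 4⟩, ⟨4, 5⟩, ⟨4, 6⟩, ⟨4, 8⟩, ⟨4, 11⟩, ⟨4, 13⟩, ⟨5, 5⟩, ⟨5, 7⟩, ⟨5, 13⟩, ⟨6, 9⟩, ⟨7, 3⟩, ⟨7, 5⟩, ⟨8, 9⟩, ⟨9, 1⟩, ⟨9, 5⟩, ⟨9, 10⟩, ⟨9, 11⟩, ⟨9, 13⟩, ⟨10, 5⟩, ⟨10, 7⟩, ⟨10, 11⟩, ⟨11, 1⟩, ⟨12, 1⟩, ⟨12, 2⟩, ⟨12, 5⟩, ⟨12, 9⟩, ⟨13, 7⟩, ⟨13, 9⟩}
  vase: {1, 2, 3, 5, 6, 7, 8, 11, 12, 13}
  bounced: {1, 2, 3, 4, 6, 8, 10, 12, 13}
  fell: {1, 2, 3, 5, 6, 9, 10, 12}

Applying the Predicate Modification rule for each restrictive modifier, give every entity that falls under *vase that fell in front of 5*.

⟦that fell⟧ = ⟦fell⟧ = {1, 2, 3, 5, 6, 9, 10, 12}
⟦in front of 5⟧ = {x : ⟨x, 5⟩ ∈ ⟦in front of⟧} = {1, 4, 5, 7, 9, 10, 12}
⟦vase⟧ = {1, 2, 3, 5, 6, 7, 8, 11, 12, 13}
… ∩ ⟦that fell⟧ = {1, 2, 3, 5, 6, 7, 8, 11, 12, 13} ∩ {1, 2, 3, 5, 6, 9, 10, 12} = {1, 2, 3, 5, 6, 12}
… ∩ ⟦in front of 5⟧ = {1, 2, 3, 5, 6, 12} ∩ {1, 4, 5, 7, 9, 10, 12} = {1, 5, 12}
So ⟦vase that fell in front of 5⟧ = {1, 5, 12}.

{1, 5, 12}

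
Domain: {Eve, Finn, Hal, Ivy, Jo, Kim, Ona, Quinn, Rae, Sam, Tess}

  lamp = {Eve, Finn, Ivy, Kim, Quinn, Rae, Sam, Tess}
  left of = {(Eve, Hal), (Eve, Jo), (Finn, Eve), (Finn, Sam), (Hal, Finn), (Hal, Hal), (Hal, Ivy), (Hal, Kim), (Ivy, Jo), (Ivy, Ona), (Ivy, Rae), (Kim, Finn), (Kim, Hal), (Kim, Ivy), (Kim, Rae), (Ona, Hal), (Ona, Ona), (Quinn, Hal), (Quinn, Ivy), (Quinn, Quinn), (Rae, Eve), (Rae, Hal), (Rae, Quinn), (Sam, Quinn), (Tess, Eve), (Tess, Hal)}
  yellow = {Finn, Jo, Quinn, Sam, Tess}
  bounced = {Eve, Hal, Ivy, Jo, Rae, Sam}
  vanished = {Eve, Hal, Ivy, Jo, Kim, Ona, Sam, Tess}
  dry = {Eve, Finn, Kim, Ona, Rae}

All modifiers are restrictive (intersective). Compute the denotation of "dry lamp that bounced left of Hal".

⟦that bounced⟧ = ⟦bounced⟧ = {Eve, Hal, Ivy, Jo, Rae, Sam}
⟦left of Hal⟧ = {x : ⟨x, Hal⟩ ∈ ⟦left of⟧} = {Eve, Hal, Kim, Ona, Quinn, Rae, Tess}
⟦lamp⟧ = {Eve, Finn, Ivy, Kim, Quinn, Rae, Sam, Tess}
… ∩ ⟦that bounced⟧ = {Eve, Finn, Ivy, Kim, Quinn, Rae, Sam, Tess} ∩ {Eve, Hal, Ivy, Jo, Rae, Sam} = {Eve, Ivy, Rae, Sam}
… ∩ ⟦left of Hal⟧ = {Eve, Ivy, Rae, Sam} ∩ {Eve, Hal, Kim, Ona, Quinn, Rae, Tess} = {Eve, Rae}
… ∩ ⟦dry⟧ = {Eve, Rae} ∩ {Eve, Finn, Kim, Ona, Rae} = {Eve, Rae}
So ⟦dry lamp that bounced left of Hal⟧ = {Eve, Rae}.

{Eve, Rae}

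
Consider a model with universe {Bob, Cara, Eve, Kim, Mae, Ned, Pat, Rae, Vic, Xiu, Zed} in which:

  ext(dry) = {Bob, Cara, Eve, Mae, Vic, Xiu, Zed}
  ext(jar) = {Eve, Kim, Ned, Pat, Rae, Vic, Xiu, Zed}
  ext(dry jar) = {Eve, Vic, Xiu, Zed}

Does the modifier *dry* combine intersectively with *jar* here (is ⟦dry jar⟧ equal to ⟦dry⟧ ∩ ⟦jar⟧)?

yes

⟦dry⟧ ∩ ⟦jar⟧ = {Bob, Cara, Eve, Mae, Vic, Xiu, Zed} ∩ {Eve, Kim, Ned, Pat, Rae, Vic, Xiu, Zed} = {Eve, Vic, Xiu, Zed}
Observed ⟦dry jar⟧ = {Eve, Vic, Xiu, Zed}.
These coincide, so the modifier is intersective here.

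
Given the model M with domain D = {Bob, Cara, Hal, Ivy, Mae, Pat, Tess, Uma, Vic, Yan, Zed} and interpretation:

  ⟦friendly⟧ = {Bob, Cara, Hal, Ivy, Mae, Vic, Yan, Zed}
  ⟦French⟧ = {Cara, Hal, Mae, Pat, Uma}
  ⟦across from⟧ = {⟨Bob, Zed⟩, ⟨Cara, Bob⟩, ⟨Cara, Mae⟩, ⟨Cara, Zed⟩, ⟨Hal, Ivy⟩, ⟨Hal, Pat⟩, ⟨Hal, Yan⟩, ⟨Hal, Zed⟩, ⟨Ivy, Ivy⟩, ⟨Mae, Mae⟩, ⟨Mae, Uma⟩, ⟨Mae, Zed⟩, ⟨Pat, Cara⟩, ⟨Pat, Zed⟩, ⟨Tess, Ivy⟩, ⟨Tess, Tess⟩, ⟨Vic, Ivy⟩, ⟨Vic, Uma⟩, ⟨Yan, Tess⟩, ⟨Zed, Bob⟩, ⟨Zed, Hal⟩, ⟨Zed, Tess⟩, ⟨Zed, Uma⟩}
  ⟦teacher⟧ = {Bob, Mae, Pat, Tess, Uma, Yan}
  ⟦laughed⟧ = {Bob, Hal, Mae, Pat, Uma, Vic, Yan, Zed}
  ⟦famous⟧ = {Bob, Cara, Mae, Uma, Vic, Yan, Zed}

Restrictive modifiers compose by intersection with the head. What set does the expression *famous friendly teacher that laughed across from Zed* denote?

⟦that laughed⟧ = ⟦laughed⟧ = {Bob, Hal, Mae, Pat, Uma, Vic, Yan, Zed}
⟦across from Zed⟧ = {x : ⟨x, Zed⟩ ∈ ⟦across from⟧} = {Bob, Cara, Hal, Mae, Pat}
⟦teacher⟧ = {Bob, Mae, Pat, Tess, Uma, Yan}
… ∩ ⟦that laughed⟧ = {Bob, Mae, Pat, Tess, Uma, Yan} ∩ {Bob, Hal, Mae, Pat, Uma, Vic, Yan, Zed} = {Bob, Mae, Pat, Uma, Yan}
… ∩ ⟦across from Zed⟧ = {Bob, Mae, Pat, Uma, Yan} ∩ {Bob, Cara, Hal, Mae, Pat} = {Bob, Mae, Pat}
… ∩ ⟦famous⟧ = {Bob, Mae, Pat} ∩ {Bob, Cara, Mae, Uma, Vic, Yan, Zed} = {Bob, Mae}
… ∩ ⟦friendly⟧ = {Bob, Mae} ∩ {Bob, Cara, Hal, Ivy, Mae, Vic, Yan, Zed} = {Bob, Mae}
So ⟦famous friendly teacher that laughed across from Zed⟧ = {Bob, Mae}.

{Bob, Mae}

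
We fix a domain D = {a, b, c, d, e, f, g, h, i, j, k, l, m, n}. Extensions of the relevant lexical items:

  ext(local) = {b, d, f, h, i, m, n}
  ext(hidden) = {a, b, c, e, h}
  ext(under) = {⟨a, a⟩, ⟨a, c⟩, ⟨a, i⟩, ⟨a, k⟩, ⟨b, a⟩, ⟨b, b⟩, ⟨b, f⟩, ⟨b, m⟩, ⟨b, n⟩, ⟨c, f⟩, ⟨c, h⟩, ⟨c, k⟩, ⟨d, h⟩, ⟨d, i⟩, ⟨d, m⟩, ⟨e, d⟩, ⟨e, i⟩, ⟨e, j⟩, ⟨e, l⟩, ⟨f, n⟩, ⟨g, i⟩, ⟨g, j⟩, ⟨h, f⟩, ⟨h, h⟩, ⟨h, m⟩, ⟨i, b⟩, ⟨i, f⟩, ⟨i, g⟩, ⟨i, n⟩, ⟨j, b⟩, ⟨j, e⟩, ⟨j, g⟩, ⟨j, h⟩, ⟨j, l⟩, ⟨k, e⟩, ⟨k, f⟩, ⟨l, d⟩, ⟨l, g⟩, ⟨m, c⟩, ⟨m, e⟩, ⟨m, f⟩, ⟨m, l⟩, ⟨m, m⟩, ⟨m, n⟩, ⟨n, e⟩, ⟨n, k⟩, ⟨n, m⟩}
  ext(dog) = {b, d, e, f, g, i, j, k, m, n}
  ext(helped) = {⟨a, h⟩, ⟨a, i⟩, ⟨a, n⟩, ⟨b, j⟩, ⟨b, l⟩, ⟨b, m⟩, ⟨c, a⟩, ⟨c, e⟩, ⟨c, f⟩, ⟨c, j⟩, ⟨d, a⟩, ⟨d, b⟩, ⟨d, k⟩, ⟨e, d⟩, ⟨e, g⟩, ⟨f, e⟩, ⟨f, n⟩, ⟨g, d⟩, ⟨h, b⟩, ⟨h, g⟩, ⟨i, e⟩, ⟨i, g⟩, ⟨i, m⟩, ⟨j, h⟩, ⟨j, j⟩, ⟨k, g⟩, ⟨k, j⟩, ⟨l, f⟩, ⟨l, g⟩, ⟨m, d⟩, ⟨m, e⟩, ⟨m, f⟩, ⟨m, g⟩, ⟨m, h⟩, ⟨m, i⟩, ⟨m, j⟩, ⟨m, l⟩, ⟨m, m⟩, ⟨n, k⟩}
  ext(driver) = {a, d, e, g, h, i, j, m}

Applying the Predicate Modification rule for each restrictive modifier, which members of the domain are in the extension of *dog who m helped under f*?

{i, m}

⟦who m helped⟧ = {x : ⟨m, x⟩ ∈ ⟦helped⟧} = {d, e, f, g, h, i, j, l, m}
⟦under f⟧ = {x : ⟨x, f⟩ ∈ ⟦under⟧} = {b, c, h, i, k, m}
⟦dog⟧ = {b, d, e, f, g, i, j, k, m, n}
… ∩ ⟦who m helped⟧ = {b, d, e, f, g, i, j, k, m, n} ∩ {d, e, f, g, h, i, j, l, m} = {d, e, f, g, i, j, m}
… ∩ ⟦under f⟧ = {d, e, f, g, i, j, m} ∩ {b, c, h, i, k, m} = {i, m}
So ⟦dog who m helped under f⟧ = {i, m}.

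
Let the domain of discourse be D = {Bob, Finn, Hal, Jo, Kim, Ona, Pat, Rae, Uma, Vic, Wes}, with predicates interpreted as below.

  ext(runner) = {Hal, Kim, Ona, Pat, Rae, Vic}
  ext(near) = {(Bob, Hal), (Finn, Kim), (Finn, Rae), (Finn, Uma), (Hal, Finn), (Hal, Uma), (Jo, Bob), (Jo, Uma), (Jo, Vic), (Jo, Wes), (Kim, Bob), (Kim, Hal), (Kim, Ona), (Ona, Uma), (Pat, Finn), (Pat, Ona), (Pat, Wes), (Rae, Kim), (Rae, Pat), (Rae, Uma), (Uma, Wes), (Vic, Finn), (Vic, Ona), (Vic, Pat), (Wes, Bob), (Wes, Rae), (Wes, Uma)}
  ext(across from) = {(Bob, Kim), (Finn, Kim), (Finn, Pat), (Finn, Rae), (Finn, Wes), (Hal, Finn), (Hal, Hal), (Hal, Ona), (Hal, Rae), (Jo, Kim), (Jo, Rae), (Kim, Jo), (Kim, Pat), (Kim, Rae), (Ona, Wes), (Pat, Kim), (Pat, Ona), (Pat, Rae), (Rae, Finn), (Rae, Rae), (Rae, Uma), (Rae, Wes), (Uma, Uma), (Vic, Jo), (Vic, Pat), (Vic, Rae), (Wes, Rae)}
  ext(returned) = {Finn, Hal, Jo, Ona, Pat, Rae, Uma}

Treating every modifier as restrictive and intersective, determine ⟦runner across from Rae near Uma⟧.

{Hal, Rae}

⟦across from Rae⟧ = {x : ⟨x, Rae⟩ ∈ ⟦across from⟧} = {Finn, Hal, Jo, Kim, Pat, Rae, Vic, Wes}
⟦near Uma⟧ = {x : ⟨x, Uma⟩ ∈ ⟦near⟧} = {Finn, Hal, Jo, Ona, Rae, Wes}
⟦runner⟧ = {Hal, Kim, Ona, Pat, Rae, Vic}
… ∩ ⟦across from Rae⟧ = {Hal, Kim, Ona, Pat, Rae, Vic} ∩ {Finn, Hal, Jo, Kim, Pat, Rae, Vic, Wes} = {Hal, Kim, Pat, Rae, Vic}
… ∩ ⟦near Uma⟧ = {Hal, Kim, Pat, Rae, Vic} ∩ {Finn, Hal, Jo, Ona, Rae, Wes} = {Hal, Rae}
So ⟦runner across from Rae near Uma⟧ = {Hal, Rae}.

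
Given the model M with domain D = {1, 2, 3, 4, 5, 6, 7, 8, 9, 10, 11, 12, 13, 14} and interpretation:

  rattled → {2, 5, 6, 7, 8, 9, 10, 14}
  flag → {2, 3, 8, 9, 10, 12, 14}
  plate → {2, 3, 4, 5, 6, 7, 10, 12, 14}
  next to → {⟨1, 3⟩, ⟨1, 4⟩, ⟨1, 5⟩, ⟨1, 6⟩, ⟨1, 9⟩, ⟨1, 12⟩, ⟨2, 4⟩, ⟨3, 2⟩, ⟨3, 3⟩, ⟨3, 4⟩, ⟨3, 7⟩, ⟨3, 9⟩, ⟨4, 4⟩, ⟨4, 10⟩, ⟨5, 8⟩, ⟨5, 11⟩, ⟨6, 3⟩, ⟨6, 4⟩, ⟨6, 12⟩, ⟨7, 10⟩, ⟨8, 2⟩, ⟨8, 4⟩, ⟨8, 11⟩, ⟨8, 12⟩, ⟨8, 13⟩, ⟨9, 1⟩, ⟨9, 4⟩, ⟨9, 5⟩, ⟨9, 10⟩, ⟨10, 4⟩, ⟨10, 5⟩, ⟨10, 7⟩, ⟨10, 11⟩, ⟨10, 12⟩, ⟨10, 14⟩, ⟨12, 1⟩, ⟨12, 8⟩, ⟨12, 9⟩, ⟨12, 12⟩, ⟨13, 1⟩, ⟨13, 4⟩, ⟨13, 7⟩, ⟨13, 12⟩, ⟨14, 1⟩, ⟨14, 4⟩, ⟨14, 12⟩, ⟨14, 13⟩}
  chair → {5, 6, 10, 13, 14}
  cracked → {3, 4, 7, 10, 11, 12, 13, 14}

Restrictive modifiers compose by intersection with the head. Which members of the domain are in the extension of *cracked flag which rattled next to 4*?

⟦which rattled⟧ = ⟦rattled⟧ = {2, 5, 6, 7, 8, 9, 10, 14}
⟦next to 4⟧ = {x : ⟨x, 4⟩ ∈ ⟦next to⟧} = {1, 2, 3, 4, 6, 8, 9, 10, 13, 14}
⟦flag⟧ = {2, 3, 8, 9, 10, 12, 14}
… ∩ ⟦which rattled⟧ = {2, 3, 8, 9, 10, 12, 14} ∩ {2, 5, 6, 7, 8, 9, 10, 14} = {2, 8, 9, 10, 14}
… ∩ ⟦next to 4⟧ = {2, 8, 9, 10, 14} ∩ {1, 2, 3, 4, 6, 8, 9, 10, 13, 14} = {2, 8, 9, 10, 14}
… ∩ ⟦cracked⟧ = {2, 8, 9, 10, 14} ∩ {3, 4, 7, 10, 11, 12, 13, 14} = {10, 14}
So ⟦cracked flag which rattled next to 4⟧ = {10, 14}.

{10, 14}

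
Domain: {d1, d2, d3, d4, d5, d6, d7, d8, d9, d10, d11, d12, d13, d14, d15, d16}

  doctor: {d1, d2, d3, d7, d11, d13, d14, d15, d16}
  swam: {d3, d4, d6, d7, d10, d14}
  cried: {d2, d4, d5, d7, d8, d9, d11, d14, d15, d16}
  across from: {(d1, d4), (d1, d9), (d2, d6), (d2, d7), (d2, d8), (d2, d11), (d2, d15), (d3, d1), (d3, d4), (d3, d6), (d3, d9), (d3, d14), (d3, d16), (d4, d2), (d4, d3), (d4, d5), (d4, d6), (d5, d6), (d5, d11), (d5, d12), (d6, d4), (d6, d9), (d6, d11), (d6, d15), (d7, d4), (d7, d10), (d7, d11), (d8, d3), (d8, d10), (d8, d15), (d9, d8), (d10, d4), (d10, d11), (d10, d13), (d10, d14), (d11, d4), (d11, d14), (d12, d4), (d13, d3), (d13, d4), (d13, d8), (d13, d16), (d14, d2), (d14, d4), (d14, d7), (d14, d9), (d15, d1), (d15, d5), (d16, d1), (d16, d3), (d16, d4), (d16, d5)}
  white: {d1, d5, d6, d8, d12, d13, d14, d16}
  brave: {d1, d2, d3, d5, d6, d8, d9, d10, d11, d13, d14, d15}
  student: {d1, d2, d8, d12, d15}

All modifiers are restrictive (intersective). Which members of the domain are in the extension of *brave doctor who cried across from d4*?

{d11, d14}

⟦who cried⟧ = ⟦cried⟧ = {d2, d4, d5, d7, d8, d9, d11, d14, d15, d16}
⟦across from d4⟧ = {x : ⟨x, d4⟩ ∈ ⟦across from⟧} = {d1, d3, d6, d7, d10, d11, d12, d13, d14, d16}
⟦doctor⟧ = {d1, d2, d3, d7, d11, d13, d14, d15, d16}
… ∩ ⟦who cried⟧ = {d1, d2, d3, d7, d11, d13, d14, d15, d16} ∩ {d2, d4, d5, d7, d8, d9, d11, d14, d15, d16} = {d2, d7, d11, d14, d15, d16}
… ∩ ⟦across from d4⟧ = {d2, d7, d11, d14, d15, d16} ∩ {d1, d3, d6, d7, d10, d11, d12, d13, d14, d16} = {d7, d11, d14, d16}
… ∩ ⟦brave⟧ = {d7, d11, d14, d16} ∩ {d1, d2, d3, d5, d6, d8, d9, d10, d11, d13, d14, d15} = {d11, d14}
So ⟦brave doctor who cried across from d4⟧ = {d11, d14}.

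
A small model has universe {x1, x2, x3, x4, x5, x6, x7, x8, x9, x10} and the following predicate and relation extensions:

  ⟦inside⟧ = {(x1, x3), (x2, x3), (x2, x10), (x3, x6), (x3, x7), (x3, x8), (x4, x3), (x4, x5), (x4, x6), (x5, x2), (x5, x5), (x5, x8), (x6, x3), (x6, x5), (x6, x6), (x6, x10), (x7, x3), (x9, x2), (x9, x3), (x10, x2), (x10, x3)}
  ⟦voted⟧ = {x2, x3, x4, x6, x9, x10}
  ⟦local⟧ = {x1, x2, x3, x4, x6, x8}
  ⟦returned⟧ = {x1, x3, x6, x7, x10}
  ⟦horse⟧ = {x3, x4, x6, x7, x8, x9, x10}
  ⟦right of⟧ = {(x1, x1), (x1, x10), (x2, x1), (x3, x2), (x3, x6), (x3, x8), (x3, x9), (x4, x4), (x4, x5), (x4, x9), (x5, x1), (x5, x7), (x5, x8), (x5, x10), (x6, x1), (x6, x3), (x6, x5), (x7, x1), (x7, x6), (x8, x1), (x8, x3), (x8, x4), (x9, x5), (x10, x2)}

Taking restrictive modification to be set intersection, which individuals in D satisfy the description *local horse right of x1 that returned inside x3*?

⟦right of x1⟧ = {x : ⟨x, x1⟩ ∈ ⟦right of⟧} = {x1, x2, x5, x6, x7, x8}
⟦that returned⟧ = ⟦returned⟧ = {x1, x3, x6, x7, x10}
⟦inside x3⟧ = {x : ⟨x, x3⟩ ∈ ⟦inside⟧} = {x1, x2, x4, x6, x7, x9, x10}
⟦horse⟧ = {x3, x4, x6, x7, x8, x9, x10}
… ∩ ⟦right of x1⟧ = {x3, x4, x6, x7, x8, x9, x10} ∩ {x1, x2, x5, x6, x7, x8} = {x6, x7, x8}
… ∩ ⟦that returned⟧ = {x6, x7, x8} ∩ {x1, x3, x6, x7, x10} = {x6, x7}
… ∩ ⟦inside x3⟧ = {x6, x7} ∩ {x1, x2, x4, x6, x7, x9, x10} = {x6, x7}
… ∩ ⟦local⟧ = {x6, x7} ∩ {x1, x2, x3, x4, x6, x8} = {x6}
So ⟦local horse right of x1 that returned inside x3⟧ = {x6}.

{x6}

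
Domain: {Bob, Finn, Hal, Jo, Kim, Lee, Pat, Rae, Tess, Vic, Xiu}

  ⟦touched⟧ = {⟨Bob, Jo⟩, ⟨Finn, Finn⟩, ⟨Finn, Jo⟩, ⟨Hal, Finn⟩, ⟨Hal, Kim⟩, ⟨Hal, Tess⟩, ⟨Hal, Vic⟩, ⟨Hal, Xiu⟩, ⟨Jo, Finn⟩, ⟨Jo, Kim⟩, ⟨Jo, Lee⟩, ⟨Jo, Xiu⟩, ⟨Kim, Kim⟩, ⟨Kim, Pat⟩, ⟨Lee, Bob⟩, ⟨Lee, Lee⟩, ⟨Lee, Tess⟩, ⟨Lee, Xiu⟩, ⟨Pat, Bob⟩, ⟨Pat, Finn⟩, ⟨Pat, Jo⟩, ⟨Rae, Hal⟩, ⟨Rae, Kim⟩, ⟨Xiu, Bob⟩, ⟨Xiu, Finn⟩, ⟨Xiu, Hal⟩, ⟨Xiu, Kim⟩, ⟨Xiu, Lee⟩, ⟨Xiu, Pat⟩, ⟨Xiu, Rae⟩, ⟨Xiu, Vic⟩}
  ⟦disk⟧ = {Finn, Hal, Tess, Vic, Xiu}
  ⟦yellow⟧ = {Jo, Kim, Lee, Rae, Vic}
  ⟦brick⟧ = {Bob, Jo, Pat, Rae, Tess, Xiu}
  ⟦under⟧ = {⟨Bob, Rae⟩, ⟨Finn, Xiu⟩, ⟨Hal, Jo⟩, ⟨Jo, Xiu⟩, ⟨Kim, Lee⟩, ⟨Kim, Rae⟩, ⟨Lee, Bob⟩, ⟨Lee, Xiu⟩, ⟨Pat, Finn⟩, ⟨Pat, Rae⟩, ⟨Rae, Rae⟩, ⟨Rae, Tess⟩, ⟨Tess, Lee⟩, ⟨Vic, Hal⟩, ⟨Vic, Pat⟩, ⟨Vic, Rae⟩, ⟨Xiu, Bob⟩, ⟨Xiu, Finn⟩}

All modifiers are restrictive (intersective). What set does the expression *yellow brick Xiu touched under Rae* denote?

⟦Xiu touched⟧ = {x : ⟨Xiu, x⟩ ∈ ⟦touched⟧} = {Bob, Finn, Hal, Kim, Lee, Pat, Rae, Vic}
⟦under Rae⟧ = {x : ⟨x, Rae⟩ ∈ ⟦under⟧} = {Bob, Kim, Pat, Rae, Vic}
⟦brick⟧ = {Bob, Jo, Pat, Rae, Tess, Xiu}
… ∩ ⟦Xiu touched⟧ = {Bob, Jo, Pat, Rae, Tess, Xiu} ∩ {Bob, Finn, Hal, Kim, Lee, Pat, Rae, Vic} = {Bob, Pat, Rae}
… ∩ ⟦under Rae⟧ = {Bob, Pat, Rae} ∩ {Bob, Kim, Pat, Rae, Vic} = {Bob, Pat, Rae}
… ∩ ⟦yellow⟧ = {Bob, Pat, Rae} ∩ {Jo, Kim, Lee, Rae, Vic} = {Rae}
So ⟦yellow brick Xiu touched under Rae⟧ = {Rae}.

{Rae}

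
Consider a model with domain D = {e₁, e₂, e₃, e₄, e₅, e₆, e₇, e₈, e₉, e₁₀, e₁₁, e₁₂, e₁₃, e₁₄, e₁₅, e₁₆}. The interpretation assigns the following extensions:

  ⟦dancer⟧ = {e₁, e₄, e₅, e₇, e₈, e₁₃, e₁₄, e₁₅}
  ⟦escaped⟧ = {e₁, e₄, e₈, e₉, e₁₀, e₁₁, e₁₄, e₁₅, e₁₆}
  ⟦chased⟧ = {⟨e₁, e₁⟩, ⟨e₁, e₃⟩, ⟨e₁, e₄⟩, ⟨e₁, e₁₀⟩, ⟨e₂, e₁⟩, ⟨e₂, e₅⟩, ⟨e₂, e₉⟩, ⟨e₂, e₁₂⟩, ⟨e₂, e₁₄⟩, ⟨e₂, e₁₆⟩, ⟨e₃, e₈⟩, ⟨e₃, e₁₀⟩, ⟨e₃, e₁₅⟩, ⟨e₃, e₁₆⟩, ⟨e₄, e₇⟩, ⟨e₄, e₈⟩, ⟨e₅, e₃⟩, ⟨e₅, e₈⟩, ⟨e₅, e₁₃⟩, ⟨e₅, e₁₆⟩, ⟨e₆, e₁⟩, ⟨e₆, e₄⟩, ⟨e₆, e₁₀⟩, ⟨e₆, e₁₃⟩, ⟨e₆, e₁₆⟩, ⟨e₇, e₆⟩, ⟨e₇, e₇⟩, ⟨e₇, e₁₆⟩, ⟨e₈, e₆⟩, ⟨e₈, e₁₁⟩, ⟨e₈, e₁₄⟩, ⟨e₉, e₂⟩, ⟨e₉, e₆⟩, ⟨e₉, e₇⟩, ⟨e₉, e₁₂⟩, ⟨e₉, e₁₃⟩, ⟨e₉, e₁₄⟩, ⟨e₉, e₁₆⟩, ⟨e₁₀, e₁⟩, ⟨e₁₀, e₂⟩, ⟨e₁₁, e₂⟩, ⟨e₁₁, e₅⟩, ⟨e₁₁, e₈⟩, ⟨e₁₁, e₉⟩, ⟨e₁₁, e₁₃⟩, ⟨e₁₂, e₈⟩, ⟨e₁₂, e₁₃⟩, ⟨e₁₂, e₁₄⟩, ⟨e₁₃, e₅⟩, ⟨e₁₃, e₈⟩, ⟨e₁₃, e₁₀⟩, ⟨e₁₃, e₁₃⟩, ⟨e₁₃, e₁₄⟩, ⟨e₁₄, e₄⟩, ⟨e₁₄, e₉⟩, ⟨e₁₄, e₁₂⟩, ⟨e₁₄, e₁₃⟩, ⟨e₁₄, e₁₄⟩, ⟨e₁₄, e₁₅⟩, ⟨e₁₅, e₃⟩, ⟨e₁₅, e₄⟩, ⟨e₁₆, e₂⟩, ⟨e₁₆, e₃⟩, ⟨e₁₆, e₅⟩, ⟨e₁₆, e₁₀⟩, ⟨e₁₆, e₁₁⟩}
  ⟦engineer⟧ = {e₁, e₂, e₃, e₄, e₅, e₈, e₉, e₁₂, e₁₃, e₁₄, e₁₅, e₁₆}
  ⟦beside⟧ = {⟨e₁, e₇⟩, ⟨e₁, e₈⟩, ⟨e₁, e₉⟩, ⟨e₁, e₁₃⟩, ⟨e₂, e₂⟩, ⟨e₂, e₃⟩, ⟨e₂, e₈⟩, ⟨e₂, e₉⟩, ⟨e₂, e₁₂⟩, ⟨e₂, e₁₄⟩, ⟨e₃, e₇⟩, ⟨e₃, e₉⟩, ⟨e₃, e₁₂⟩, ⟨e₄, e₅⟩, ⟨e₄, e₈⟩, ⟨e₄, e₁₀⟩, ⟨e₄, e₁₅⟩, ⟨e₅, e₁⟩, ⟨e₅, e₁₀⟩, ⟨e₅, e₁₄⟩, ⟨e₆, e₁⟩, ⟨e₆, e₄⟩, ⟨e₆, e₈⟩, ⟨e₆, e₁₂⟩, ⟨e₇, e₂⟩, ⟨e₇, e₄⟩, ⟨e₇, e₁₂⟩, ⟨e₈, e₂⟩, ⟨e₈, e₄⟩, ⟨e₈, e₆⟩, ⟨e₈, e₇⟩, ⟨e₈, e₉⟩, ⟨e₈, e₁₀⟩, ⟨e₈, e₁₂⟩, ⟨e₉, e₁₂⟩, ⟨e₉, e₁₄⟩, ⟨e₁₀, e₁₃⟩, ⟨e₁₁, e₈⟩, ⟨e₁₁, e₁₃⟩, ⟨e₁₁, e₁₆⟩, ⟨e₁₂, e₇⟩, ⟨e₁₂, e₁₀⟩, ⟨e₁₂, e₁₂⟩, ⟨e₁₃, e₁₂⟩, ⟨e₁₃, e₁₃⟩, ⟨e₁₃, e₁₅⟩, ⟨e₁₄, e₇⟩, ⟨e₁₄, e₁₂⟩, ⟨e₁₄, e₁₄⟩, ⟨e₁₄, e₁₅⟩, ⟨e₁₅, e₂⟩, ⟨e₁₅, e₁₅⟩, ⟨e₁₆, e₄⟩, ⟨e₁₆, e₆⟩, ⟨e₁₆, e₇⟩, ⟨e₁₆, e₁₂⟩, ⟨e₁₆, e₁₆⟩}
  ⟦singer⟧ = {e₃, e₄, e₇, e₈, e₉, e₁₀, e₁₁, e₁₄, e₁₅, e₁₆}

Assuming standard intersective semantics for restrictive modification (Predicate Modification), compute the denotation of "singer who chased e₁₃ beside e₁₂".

⟦who chased e₁₃⟧ = {x : ⟨x, e₁₃⟩ ∈ ⟦chased⟧} = {e₅, e₆, e₉, e₁₁, e₁₂, e₁₃, e₁₄}
⟦beside e₁₂⟧ = {x : ⟨x, e₁₂⟩ ∈ ⟦beside⟧} = {e₂, e₃, e₆, e₇, e₈, e₉, e₁₂, e₁₃, e₁₄, e₁₆}
⟦singer⟧ = {e₃, e₄, e₇, e₈, e₉, e₁₀, e₁₁, e₁₄, e₁₅, e₁₆}
… ∩ ⟦who chased e₁₃⟧ = {e₃, e₄, e₇, e₈, e₉, e₁₀, e₁₁, e₁₄, e₁₅, e₁₆} ∩ {e₅, e₆, e₉, e₁₁, e₁₂, e₁₃, e₁₄} = {e₉, e₁₁, e₁₄}
… ∩ ⟦beside e₁₂⟧ = {e₉, e₁₁, e₁₄} ∩ {e₂, e₃, e₆, e₇, e₈, e₉, e₁₂, e₁₃, e₁₄, e₁₆} = {e₉, e₁₄}
So ⟦singer who chased e₁₃ beside e₁₂⟧ = {e₉, e₁₄}.

{e₉, e₁₄}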